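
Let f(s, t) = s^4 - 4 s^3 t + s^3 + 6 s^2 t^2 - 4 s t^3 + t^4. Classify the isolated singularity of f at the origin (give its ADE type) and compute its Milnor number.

Type E6, Milnor number mu = 6.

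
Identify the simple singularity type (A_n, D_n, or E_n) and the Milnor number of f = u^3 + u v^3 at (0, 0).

Type E7, Milnor number mu = 7.

The Hessian of f at 0 has rank 0. Corank 2; j^3 = u^3 is a perfect cube, so E-series; the 4-jet and mu = 7 give E_7.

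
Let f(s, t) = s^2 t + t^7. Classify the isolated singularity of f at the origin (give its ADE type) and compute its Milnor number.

Type D_{8}, Milnor number mu = 8.

The Hessian of f at 0 has rank 0. Corank 2; j^3 = s^2*t has shape L^2 M (L != M), so D-series; mu = 8 gives D_8.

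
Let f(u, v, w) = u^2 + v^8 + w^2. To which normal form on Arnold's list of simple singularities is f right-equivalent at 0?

A_7

The Hessian of f at 0 has rank 2. Corank 1: A-series; mu = 7 gives A_7.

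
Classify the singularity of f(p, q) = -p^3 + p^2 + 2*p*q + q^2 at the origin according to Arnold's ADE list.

A2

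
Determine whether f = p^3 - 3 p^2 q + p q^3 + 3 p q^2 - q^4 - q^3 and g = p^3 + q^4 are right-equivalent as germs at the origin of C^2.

No.

The Hessian of f at 0 is [[0, 0], [0, 0]] with rank 0, so corank 2. A Groebner basis of the Jacobian ideal J(f) in C{p,q} is {p^3 - 3*p^2*q - 6*p^2 + 12*p*q - 6*q^2, 3*p^2 + p*q^2 - 6*p*q + 3*q^2, 3*p^2 - 6*p*q + q^3 + 3*q^2}; counting standard monomials gives mu = 7. Corank 2; j^3 = (p - q)^3 is a perfect cube, so E-series; the 4-jet and mu = 7 give E_7. The Hessian of g at 0 is [[0, 0], [0, 0]] with rank 0, so corank 2. A Groebner basis of the Jacobian ideal J(g) in C{p,q} is {q^3, p^2}; counting standard monomials gives mu = 6. Corank 2; j^3 = p^3 is a perfect cube, so E-series; the 4-jet and mu = 6 give E_6. f is E_7 but g is E_6, hence not right-equivalent.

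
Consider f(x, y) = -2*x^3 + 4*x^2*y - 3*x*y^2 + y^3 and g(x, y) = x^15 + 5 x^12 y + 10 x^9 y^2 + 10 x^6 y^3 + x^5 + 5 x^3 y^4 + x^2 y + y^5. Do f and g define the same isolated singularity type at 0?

The Hessian of f at 0 is [[0, 0], [0, 0]] with rank 0, so corank 2. A Groebner basis of the Jacobian ideal J(f) in C{x,y} is {y^3, x^2 - 3*y^2/2, x*y - 3*y^2/2}; counting standard monomials gives mu = 4. Corank 2; j^3 = -(x - y)*(2*x^2 - 2*x*y + y^2) splits into three distinct lines over C (the quadratic factor has nonzero discriminant), so D_4. The Hessian of g at 0 is [[0, 0], [0, 0]] with rank 0, so corank 2. A Groebner basis of the Jacobian ideal J(g) in C{x,y} is {x^2/5 + y^4, x^3, x*y}; counting standard monomials gives mu = 6. Corank 2; j^3 = x^2*y has shape L^2 M (L != M), so D-series; mu = 6 gives D_6. f is D_4 but g is D_6, hence not right-equivalent.

No.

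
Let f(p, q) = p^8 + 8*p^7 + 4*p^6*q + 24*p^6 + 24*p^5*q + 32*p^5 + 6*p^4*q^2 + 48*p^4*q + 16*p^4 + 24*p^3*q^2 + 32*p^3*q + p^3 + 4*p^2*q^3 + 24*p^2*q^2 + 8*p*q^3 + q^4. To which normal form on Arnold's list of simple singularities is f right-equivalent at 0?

The Hessian of f at 0 is [[0, 0], [0, 0]] with rank 0, so corank 2. A Groebner basis of the Jacobian ideal J(f) in C{p,q} is {q^4, p*q^2 + q^3/6, p^2}; counting standard monomials gives mu = 6. Corank 2; j^3 = p^3 is a perfect cube, so E-series; the 4-jet and mu = 6 give E_6.

E_{6}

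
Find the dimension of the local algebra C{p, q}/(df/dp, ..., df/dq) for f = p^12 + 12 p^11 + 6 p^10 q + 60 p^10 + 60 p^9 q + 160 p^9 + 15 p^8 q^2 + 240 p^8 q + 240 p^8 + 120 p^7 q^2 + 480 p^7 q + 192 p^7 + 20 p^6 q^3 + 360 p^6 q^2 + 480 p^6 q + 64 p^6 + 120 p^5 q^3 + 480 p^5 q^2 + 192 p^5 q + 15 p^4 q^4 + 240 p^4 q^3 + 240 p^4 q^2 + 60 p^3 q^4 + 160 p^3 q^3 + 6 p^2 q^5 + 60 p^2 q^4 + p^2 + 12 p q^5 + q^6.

The Hessian of f at 0 has rank 1. Corank 1: A-series; mu = 5 gives A_5.

5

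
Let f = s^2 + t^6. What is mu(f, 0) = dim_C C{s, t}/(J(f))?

5

The Hessian of f at 0 has rank 1. Corank 1: A-series; mu = 5 gives A_5.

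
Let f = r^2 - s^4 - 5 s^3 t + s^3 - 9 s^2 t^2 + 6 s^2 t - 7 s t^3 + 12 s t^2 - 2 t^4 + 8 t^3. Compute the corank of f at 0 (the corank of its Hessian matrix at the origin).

2

The Hessian at 0 is [[0, 0, 0], [0, 0, 0], [0, 0, 2]] of rank 1; hence corank 2.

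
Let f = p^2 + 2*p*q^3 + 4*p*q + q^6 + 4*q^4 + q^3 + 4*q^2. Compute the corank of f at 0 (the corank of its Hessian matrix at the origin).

1

The Hessian at 0 is [[2, 4], [4, 8]] of rank 1; hence corank 1.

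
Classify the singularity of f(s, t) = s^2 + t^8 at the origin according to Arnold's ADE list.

A_{7}

The Hessian of f at 0 is [[2, 0], [0, 0]] with rank 1, so corank 1. A Groebner basis of the Jacobian ideal J(f) in C{s,t} is {t^7, s}; counting standard monomials gives mu = 7. Corank 1: A-series; mu = 7 gives A_7.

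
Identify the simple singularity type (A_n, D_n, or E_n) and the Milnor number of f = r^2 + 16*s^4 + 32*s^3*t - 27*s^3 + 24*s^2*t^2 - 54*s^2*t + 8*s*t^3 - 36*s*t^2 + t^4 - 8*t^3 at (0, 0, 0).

The Hessian of f at 0 has rank 1. Corank 2; j^3 = -(3*s + 2*t)^3 is a perfect cube, so E-series; the 4-jet and mu = 6 give E_6.

Type E6, Milnor number mu = 6.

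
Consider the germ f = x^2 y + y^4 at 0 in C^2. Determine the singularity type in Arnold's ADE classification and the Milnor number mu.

Type D_{5}, Milnor number mu = 5.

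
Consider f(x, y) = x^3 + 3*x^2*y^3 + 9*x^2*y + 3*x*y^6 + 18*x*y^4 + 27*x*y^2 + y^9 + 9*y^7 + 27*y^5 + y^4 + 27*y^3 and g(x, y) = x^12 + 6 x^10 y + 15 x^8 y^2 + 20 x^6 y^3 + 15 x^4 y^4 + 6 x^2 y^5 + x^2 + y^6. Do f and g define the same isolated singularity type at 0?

The Hessian of f at 0 has rank 0. Corank 2; j^3 = (x + 3*y)^3 is a perfect cube, so E-series; the 4-jet and mu = 6 give E_6. The Hessian of g at 0 has rank 1. Corank 1: A-series; mu = 5 gives A_5. f is E_6 but g is A_5, hence not right-equivalent.

No.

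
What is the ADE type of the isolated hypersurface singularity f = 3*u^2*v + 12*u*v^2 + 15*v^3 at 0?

D_4

The Hessian of f at 0 is [[0, 0], [0, 0]] with rank 0, so corank 2. A Groebner basis of the Jacobian ideal J(f) in C{u,v} is {v^3, u^2 - v^2, u*v + 2*v^2}; counting standard monomials gives mu = 4. Corank 2; j^3 = 3*v*(u^2 + 4*u*v + 5*v^2) splits into three distinct lines over C (the quadratic factor has nonzero discriminant), so D_4.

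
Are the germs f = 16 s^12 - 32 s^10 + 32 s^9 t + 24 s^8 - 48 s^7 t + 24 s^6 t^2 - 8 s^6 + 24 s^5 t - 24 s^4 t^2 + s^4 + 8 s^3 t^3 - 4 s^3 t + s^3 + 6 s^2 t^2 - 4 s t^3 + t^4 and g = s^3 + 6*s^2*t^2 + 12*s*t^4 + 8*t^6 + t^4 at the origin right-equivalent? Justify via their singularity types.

Yes.

The Hessian of f at 0 is [[0, 0], [0, 0]] with rank 0, so corank 2. A Groebner basis of the Jacobian ideal J(f) in C{s,t} is {t^4, s*t^2 - t^3/3, s^2}; counting standard monomials gives mu = 6. Corank 2; j^3 = s^3 is a perfect cube, so E-series; the 4-jet and mu = 6 give E_6. The Hessian of g at 0 is [[0, 0], [0, 0]] with rank 0, so corank 2. A Groebner basis of the Jacobian ideal J(g) in C{s,t} is {s^3, s^2*t, s^2/4 + s*t^2, t^3}; counting standard monomials gives mu = 6. Corank 2; j^3 = s^3 is a perfect cube, so E-series; the 4-jet and mu = 6 give E_6. Both have type E_6, hence right-equivalent.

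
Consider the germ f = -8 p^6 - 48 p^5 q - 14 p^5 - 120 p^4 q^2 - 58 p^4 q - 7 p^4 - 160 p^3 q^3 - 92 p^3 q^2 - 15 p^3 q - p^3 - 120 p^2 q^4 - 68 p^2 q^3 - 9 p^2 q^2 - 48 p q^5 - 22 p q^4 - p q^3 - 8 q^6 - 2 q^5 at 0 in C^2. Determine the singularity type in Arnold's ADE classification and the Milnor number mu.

The Hessian of f at 0 has rank 0. Corank 2; j^3 = -p^3 is a perfect cube, so E-series; the 4-jet and mu = 7 give E_7.

Type E_7, Milnor number mu = 7.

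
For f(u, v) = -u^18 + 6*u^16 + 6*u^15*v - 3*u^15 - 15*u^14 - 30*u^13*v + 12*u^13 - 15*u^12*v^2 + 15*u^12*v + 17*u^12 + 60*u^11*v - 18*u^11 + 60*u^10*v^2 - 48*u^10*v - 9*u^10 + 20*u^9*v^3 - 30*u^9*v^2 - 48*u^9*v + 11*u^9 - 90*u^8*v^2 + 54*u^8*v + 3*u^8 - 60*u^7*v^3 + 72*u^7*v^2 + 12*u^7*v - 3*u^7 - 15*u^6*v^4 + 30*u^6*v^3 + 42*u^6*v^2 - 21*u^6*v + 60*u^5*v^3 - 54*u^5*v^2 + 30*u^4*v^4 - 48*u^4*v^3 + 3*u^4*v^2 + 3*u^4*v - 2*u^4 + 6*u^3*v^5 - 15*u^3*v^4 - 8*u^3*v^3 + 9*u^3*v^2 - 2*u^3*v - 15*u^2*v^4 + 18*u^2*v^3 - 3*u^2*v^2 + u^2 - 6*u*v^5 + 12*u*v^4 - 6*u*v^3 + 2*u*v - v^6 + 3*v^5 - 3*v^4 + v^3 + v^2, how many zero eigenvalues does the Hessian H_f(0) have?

1

Hessian at 0 has rank 1.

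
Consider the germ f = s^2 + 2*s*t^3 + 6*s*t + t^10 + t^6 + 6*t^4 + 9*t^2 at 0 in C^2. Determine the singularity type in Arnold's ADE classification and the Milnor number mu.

Type A_{9}, Milnor number mu = 9.

The Hessian of f at 0 is [[2, 6], [6, 18]] with rank 1, so corank 1. A Groebner basis of the Jacobian ideal J(f) in C{s,t} is {s^3 + 9*s^2*t + 27*s*t^2 - 27*s - 81*t, s + t^3 + 3*t}; counting standard monomials gives mu = 9. Corank 1: A-series; mu = 9 gives A_9.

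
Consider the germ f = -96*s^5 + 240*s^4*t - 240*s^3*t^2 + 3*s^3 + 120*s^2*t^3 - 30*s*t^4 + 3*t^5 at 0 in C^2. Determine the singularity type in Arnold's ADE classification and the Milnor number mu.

Type E_{8}, Milnor number mu = 8.

The Hessian of f at 0 is [[0, 0], [0, 0]] with rank 0, so corank 2. A Groebner basis of the Jacobian ideal J(f) in C{s,t} is {t^5, s*t^3 - t^4/8, s^2}; counting standard monomials gives mu = 8. Corank 2; j^3 = 3*s^3 is a perfect cube, so E-series; the 5-jet and mu = 8 give E_8.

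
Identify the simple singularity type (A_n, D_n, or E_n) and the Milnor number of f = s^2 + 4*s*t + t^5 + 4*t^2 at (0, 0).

Type A4, Milnor number mu = 4.

The Hessian of f at 0 has rank 1. Corank 1: A-series; mu = 4 gives A_4.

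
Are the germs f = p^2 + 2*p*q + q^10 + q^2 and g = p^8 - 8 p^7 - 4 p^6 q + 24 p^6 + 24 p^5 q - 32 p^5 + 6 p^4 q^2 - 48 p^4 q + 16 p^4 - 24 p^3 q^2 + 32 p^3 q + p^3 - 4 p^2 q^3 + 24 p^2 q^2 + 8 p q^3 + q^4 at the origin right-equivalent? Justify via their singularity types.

The Hessian of f at 0 has rank 1. Corank 1: A-series; mu = 9 gives A_9. The Hessian of g at 0 has rank 0. Corank 2; j^3 = p^3 is a perfect cube, so E-series; the 4-jet and mu = 6 give E_6. f is A_9 but g is E_6, hence not right-equivalent.

No.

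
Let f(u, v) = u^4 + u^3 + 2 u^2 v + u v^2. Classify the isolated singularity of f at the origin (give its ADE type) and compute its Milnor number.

Type D_5, Milnor number mu = 5.

The Hessian of f at 0 is [[0, 0], [0, 0]] with rank 0, so corank 2. A Groebner basis of the Jacobian ideal J(f) in C{u,v} is {u*v^2 + u*v/4 + v^2/4, -u*v/4 + v^3 - v^2/4, u^2 + u*v}; counting standard monomials gives mu = 5. Corank 2; j^3 = u*(u + v)^2 has shape L^2 M (L != M), so D-series; mu = 5 gives D_5.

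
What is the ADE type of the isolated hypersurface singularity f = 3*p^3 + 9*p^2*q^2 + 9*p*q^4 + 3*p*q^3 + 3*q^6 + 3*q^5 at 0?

E_7

The Hessian of f at 0 has rank 0. Corank 2; j^3 = 3*p^3 is a perfect cube, so E-series; the 4-jet and mu = 7 give E_7.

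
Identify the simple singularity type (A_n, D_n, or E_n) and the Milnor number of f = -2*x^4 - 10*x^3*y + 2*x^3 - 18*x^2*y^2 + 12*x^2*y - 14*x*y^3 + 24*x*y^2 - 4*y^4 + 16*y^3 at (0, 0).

Type E7, Milnor number mu = 7.

The Hessian of f at 0 is [[0, 0], [0, 0]] with rank 0, so corank 2. A Groebner basis of the Jacobian ideal J(f) in C{x,y} is {3*x^2 + 12*x*y + y^4 + y^3 + 12*y^2, x^3 - 18*x^2 - 72*x*y + 2*y^3 - 72*y^2, x^2*y + 7*x^2 + 28*x*y - 5*y^3/3 + 28*y^2, -2*x^2 + x*y^2 - 8*x*y + 4*y^3/3 - 8*y^2}; counting standard monomials gives mu = 7. Corank 2; j^3 = 2*(x + 2*y)^3 is a perfect cube, so E-series; the 4-jet and mu = 7 give E_7.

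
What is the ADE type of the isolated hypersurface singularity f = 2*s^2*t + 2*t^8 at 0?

D_9

The Hessian of f at 0 is [[0, 0], [0, 0]] with rank 0, so corank 2. A Groebner basis of the Jacobian ideal J(f) in C{s,t} is {s^2/8 + t^7, s^3, s*t}; counting standard monomials gives mu = 9. Corank 2; j^3 = 2*s^2*t has shape L^2 M (L != M), so D-series; mu = 9 gives D_9.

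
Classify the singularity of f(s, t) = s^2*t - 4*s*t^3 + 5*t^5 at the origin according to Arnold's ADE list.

D_{6}

The Hessian of f at 0 has rank 0. Corank 2; j^3 = s^2*t has shape L^2 M (L != M), so D-series; mu = 6 gives D_6.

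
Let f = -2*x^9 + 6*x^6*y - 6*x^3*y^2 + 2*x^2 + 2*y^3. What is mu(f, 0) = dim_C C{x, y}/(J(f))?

2

The Hessian of f at 0 has rank 1. Corank 1: A-series; mu = 2 gives A_2.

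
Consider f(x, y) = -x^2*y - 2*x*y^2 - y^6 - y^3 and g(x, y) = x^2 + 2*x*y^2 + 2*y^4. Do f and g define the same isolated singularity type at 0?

No.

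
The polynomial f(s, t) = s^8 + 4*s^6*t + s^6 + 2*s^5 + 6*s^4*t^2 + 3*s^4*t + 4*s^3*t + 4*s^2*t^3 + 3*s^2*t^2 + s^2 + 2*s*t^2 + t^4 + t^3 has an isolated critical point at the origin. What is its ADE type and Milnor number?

Type A_{2}, Milnor number mu = 2.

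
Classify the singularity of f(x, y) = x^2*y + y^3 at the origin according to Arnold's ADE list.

D_4

The Hessian of f at 0 is [[0, 0], [0, 0]] with rank 0, so corank 2. A Groebner basis of the Jacobian ideal J(f) in C{x,y} is {y^3, x^2 + 3*y^2, x*y}; counting standard monomials gives mu = 4. Corank 2; j^3 = y*(x^2 + y^2) splits into three distinct lines over C (the quadratic factor has nonzero discriminant), so D_4.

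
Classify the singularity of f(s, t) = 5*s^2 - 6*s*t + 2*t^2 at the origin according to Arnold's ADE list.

A_1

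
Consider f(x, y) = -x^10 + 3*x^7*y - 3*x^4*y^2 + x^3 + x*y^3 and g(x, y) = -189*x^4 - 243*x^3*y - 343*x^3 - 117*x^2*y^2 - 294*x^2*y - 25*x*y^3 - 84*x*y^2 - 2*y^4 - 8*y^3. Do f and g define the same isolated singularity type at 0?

Yes.

The Hessian of f at 0 has rank 0. Corank 2; j^3 = x^3 is a perfect cube, so E-series; the 4-jet and mu = 7 give E_7. The Hessian of g at 0 has rank 0. Corank 2; j^3 = -(7*x + 2*y)^3 is a perfect cube, so E-series; the 4-jet and mu = 7 give E_7. Both have type E_7, hence right-equivalent.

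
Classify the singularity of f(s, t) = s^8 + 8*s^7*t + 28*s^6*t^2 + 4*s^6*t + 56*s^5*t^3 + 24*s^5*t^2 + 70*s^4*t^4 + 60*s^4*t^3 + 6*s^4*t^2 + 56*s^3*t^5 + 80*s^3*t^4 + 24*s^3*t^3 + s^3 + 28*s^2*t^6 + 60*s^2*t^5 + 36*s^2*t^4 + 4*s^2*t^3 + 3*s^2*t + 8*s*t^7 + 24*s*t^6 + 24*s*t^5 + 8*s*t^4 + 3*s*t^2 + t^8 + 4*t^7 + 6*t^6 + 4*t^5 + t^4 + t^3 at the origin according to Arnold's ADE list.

E_6

The Hessian of f at 0 has rank 0. Corank 2; j^3 = (s + t)^3 is a perfect cube, so E-series; the 4-jet and mu = 6 give E_6.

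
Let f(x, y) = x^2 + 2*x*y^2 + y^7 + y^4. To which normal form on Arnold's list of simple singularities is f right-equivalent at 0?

A6

The Hessian of f at 0 has rank 1. Corank 1: A-series; mu = 6 gives A_6.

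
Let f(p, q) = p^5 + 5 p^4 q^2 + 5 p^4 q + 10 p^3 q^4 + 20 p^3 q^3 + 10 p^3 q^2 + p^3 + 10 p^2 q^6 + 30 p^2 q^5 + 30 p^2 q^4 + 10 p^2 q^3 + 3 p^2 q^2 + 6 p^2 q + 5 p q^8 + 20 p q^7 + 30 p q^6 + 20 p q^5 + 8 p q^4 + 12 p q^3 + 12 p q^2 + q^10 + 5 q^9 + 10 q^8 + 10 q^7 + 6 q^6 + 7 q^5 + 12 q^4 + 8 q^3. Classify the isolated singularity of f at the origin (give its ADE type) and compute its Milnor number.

Type E_{8}, Milnor number mu = 8.

The Hessian of f at 0 has rank 0. Corank 2; j^3 = (p + 2*q)^3 is a perfect cube, so E-series; the 5-jet and mu = 8 give E_8.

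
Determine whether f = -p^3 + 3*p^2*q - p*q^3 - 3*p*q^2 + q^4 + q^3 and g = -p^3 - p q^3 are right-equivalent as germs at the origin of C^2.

Yes.

The Hessian of f at 0 has rank 0. Corank 2; j^3 = -(p - q)^3 is a perfect cube, so E-series; the 4-jet and mu = 7 give E_7. The Hessian of g at 0 has rank 0. Corank 2; j^3 = -p^3 is a perfect cube, so E-series; the 4-jet and mu = 7 give E_7. Both have type E_7, hence right-equivalent.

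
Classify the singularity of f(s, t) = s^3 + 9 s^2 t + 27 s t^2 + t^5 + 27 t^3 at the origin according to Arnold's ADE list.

E_8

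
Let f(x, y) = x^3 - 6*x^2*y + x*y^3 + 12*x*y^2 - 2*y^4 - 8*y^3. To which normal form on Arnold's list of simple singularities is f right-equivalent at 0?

The Hessian of f at 0 has rank 0. Corank 2; j^3 = (x - 2*y)^3 is a perfect cube, so E-series; the 4-jet and mu = 7 give E_7.

E_7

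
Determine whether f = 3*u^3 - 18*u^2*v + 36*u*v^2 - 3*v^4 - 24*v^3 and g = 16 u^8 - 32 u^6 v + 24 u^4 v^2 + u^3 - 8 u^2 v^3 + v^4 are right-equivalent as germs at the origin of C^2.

The Hessian of f at 0 is [[0, 0], [0, 0]] with rank 0, so corank 2. A Groebner basis of the Jacobian ideal J(f) in C{u,v} is {v^3, u^2 - 4*u*v + 4*v^2}; counting standard monomials gives mu = 6. Corank 2; j^3 = 3*(u - 2*v)^3 is a perfect cube, so E-series; the 4-jet and mu = 6 give E_6. The Hessian of g at 0 is [[0, 0], [0, 0]] with rank 0, so corank 2. A Groebner basis of the Jacobian ideal J(g) in C{u,v} is {v^3, u^2}; counting standard monomials gives mu = 6. Corank 2; j^3 = u^3 is a perfect cube, so E-series; the 4-jet and mu = 6 give E_6. Both have type E_6, hence right-equivalent.

Yes.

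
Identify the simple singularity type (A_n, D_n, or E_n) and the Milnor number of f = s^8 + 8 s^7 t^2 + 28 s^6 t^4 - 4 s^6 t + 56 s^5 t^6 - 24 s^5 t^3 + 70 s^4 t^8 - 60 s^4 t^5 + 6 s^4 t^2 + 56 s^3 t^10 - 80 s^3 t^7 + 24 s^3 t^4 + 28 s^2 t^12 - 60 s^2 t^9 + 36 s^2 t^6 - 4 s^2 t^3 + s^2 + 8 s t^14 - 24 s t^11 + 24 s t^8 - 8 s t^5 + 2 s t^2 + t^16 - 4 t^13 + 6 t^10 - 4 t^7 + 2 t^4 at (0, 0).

The Hessian of f at 0 has rank 1. Corank 1: A-series; mu = 3 gives A_3.

Type A3, Milnor number mu = 3.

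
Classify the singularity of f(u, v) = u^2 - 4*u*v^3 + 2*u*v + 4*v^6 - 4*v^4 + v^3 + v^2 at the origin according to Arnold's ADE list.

The Hessian of f at 0 is [[2, 2], [2, 2]] with rank 1, so corank 1. A Groebner basis of the Jacobian ideal J(f) in C{u,v} is {v^2, u + v}; counting standard monomials gives mu = 2. Corank 1: A-series; mu = 2 gives A_2.

A2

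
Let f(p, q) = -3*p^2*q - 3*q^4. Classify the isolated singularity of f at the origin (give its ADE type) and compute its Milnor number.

Type D_{5}, Milnor number mu = 5.

The Hessian of f at 0 has rank 0. Corank 2; j^3 = -3*p^2*q has shape L^2 M (L != M), so D-series; mu = 5 gives D_5.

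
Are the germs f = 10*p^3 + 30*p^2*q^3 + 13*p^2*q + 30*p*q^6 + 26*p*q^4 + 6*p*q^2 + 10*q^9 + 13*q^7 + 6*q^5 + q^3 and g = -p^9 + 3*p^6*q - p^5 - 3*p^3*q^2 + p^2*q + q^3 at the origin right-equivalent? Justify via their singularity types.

Yes.

The Hessian of f at 0 has rank 0. Corank 2; j^3 = (2*p + q)*(5*p^2 + 4*p*q + q^2) splits into three distinct lines over C (the quadratic factor has nonzero discriminant), so D_4. The Hessian of g at 0 has rank 0. Corank 2; j^3 = q*(p^2 + q^2) splits into three distinct lines over C (the quadratic factor has nonzero discriminant), so D_4. Both have type D_4, hence right-equivalent.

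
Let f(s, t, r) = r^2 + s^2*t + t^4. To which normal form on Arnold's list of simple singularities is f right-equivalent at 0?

D_{5}

The Hessian of f at 0 is [[0, 0, 0], [0, 0, 0], [0, 0, 2]] with rank 1, so corank 2. A Groebner basis of the Jacobian ideal J(f) in C{s,t,r} is {s^3, s^2/4 + t^3, s*t, r}; counting standard monomials gives mu = 5. Corank 2; j^3 = s^2*t has shape L^2 M (L != M), so D-series; mu = 5 gives D_5.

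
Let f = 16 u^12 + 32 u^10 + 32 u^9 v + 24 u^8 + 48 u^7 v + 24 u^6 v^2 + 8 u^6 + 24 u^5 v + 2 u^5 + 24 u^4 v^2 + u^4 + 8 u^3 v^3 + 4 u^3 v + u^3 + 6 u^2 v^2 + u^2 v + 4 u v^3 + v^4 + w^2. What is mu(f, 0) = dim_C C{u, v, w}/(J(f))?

The Hessian of f at 0 is [[0, 0, 0], [0, 0, 0], [0, 0, 2]] with rank 1, so corank 2. A Groebner basis of the Jacobian ideal J(f) in C{u,v,w} is {u*v^2, -u*v/4 + v^3, u^2 + u*v, w}; counting standard monomials gives mu = 5. Corank 2; j^3 = u^2*(u + v) has shape L^2 M (L != M), so D-series; mu = 5 gives D_5.

5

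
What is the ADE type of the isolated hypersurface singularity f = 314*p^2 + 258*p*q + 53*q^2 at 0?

A1

The Hessian of f at 0 has rank 2. Corank 0: nondegenerate Morse point, so A_1.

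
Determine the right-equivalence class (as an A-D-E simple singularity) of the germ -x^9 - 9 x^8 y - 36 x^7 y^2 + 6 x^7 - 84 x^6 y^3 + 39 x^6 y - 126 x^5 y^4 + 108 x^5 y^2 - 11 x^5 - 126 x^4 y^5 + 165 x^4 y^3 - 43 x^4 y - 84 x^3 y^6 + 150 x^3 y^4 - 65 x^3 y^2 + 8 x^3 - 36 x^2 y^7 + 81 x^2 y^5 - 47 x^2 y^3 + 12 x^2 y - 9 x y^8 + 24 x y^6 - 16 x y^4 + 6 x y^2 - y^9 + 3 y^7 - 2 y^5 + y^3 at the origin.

E8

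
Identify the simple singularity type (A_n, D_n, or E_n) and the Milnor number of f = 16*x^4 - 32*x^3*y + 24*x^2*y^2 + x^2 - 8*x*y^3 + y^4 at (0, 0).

The Hessian of f at 0 is [[2, 0], [0, 0]] with rank 1, so corank 1. A Groebner basis of the Jacobian ideal J(f) in C{x,y} is {y^3, x}; counting standard monomials gives mu = 3. Corank 1: A-series; mu = 3 gives A_3.

Type A_{3}, Milnor number mu = 3.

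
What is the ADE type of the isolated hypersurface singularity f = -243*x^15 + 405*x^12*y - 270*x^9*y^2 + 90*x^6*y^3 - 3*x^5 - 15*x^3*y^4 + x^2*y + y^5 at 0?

D6

The Hessian of f at 0 is [[0, 0], [0, 0]] with rank 0, so corank 2. A Groebner basis of the Jacobian ideal J(f) in C{x,y} is {x^2/5 + y^4, x^3, x*y}; counting standard monomials gives mu = 6. Corank 2; j^3 = x^2*y has shape L^2 M (L != M), so D-series; mu = 6 gives D_6.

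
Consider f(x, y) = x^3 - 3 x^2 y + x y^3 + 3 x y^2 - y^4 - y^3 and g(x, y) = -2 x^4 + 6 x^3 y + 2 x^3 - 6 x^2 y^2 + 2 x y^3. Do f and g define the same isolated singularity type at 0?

The Hessian of f at 0 has rank 0. Corank 2; j^3 = (x - y)^3 is a perfect cube, so E-series; the 4-jet and mu = 7 give E_7. The Hessian of g at 0 has rank 0. Corank 2; j^3 = 2*x^3 is a perfect cube, so E-series; the 4-jet and mu = 7 give E_7. Both have type E_7, hence right-equivalent.

Yes.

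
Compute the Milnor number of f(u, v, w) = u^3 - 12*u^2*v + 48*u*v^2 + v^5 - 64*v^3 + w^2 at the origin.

8

The Hessian of f at 0 has rank 1. Corank 2; j^3 = (u - 4*v)^3 is a perfect cube, so E-series; the 5-jet and mu = 8 give E_8.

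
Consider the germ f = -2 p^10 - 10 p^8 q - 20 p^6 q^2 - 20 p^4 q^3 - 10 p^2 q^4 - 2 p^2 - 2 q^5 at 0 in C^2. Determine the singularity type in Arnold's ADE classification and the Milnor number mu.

Type A4, Milnor number mu = 4.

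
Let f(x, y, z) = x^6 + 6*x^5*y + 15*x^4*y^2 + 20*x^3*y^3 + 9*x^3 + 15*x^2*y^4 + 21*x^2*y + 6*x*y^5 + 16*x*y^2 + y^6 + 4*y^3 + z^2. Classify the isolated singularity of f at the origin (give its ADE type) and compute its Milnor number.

Type D_{7}, Milnor number mu = 7.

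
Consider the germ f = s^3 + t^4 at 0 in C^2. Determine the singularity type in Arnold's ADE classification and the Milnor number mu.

Type E_6, Milnor number mu = 6.

The Hessian of f at 0 has rank 0. Corank 2; j^3 = s^3 is a perfect cube, so E-series; the 4-jet and mu = 6 give E_6.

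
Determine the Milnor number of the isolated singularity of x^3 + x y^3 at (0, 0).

7

The Hessian of f at 0 has rank 0. Corank 2; j^3 = x^3 is a perfect cube, so E-series; the 4-jet and mu = 7 give E_7.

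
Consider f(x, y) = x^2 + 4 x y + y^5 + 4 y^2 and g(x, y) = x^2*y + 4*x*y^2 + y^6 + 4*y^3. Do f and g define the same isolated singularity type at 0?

No.

The Hessian of f at 0 has rank 1. Corank 1: A-series; mu = 4 gives A_4. The Hessian of g at 0 has rank 0. Corank 2; j^3 = y*(x + 2*y)^2 has shape L^2 M (L != M), so D-series; mu = 7 gives D_7. f is A_4 but g is D_7, hence not right-equivalent.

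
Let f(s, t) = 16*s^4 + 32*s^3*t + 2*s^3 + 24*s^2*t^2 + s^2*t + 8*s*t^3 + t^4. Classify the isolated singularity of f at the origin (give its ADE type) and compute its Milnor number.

The Hessian of f at 0 is [[0, 0], [0, 0]] with rank 0, so corank 2. A Groebner basis of the Jacobian ideal J(f) in C{s,t} is {s*t^2, -s*t/8 + t^3, s^2 + s*t/2}; counting standard monomials gives mu = 5. Corank 2; j^3 = s^2*(2*s + t) has shape L^2 M (L != M), so D-series; mu = 5 gives D_5.

Type D5, Milnor number mu = 5.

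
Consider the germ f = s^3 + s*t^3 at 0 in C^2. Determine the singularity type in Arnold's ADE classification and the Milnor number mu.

Type E_7, Milnor number mu = 7.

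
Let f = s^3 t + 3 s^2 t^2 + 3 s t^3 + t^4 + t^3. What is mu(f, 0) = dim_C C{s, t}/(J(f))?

7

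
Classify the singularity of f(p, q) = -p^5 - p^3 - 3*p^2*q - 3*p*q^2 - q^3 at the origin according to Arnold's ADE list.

The Hessian of f at 0 has rank 0. Corank 2; j^3 = -(p + q)^3 is a perfect cube, so E-series; the 5-jet and mu = 8 give E_8.

E_8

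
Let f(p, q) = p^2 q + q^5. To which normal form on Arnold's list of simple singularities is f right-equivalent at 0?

D6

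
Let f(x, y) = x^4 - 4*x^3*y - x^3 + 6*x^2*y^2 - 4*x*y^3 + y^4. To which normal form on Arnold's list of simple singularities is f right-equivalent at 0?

The Hessian of f at 0 has rank 0. Corank 2; j^3 = -x^3 is a perfect cube, so E-series; the 4-jet and mu = 6 give E_6.

E_6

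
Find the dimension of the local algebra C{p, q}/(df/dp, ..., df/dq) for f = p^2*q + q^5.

6

The Hessian of f at 0 is [[0, 0], [0, 0]] with rank 0, so corank 2. A Groebner basis of the Jacobian ideal J(f) in C{p,q} is {p^2/5 + q^4, p^3, p*q}; counting standard monomials gives mu = 6. Corank 2; j^3 = p^2*q has shape L^2 M (L != M), so D-series; mu = 6 gives D_6.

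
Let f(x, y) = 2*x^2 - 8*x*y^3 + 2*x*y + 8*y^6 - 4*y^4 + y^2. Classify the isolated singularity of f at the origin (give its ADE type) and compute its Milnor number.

Type A1, Milnor number mu = 1.

The Hessian of f at 0 is [[4, 2], [2, 2]] with rank 2, so corank 0. A Groebner basis of the Jacobian ideal J(f) in C{x,y} is {x, y}; counting standard monomials gives mu = 1. Corank 0: nondegenerate Morse point, so A_1.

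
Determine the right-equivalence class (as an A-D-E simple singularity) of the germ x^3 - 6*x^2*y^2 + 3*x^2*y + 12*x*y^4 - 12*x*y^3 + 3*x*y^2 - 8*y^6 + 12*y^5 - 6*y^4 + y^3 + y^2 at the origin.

The Hessian of f at 0 has rank 1. Corank 1: A-series; mu = 2 gives A_2.

A_{2}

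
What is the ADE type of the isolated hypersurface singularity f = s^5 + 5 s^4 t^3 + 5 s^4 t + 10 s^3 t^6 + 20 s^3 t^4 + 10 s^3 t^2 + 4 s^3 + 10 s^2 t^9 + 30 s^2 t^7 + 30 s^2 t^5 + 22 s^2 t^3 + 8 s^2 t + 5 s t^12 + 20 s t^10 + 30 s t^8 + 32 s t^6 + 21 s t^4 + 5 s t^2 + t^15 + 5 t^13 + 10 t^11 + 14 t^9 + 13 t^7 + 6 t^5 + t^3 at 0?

D_6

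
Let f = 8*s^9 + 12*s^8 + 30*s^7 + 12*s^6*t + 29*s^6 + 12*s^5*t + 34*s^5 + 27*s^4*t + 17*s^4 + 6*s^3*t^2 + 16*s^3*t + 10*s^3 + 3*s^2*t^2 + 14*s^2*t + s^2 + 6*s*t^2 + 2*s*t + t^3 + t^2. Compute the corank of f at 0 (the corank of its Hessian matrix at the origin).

Hessian at 0 has rank 1.

1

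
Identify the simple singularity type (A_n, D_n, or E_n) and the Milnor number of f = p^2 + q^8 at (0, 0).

Type A_{7}, Milnor number mu = 7.

The Hessian of f at 0 is [[2, 0], [0, 0]] with rank 1, so corank 1. A Groebner basis of the Jacobian ideal J(f) in C{p,q} is {q^7, p}; counting standard monomials gives mu = 7. Corank 1: A-series; mu = 7 gives A_7.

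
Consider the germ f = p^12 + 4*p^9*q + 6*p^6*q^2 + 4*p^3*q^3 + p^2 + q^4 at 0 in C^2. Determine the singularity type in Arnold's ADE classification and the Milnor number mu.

The Hessian of f at 0 has rank 1. Corank 1: A-series; mu = 3 gives A_3.

Type A_3, Milnor number mu = 3.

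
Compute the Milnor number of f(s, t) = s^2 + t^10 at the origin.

The Hessian of f at 0 has rank 1. Corank 1: A-series; mu = 9 gives A_9.

9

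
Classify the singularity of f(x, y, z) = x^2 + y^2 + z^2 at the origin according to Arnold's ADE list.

A_{1}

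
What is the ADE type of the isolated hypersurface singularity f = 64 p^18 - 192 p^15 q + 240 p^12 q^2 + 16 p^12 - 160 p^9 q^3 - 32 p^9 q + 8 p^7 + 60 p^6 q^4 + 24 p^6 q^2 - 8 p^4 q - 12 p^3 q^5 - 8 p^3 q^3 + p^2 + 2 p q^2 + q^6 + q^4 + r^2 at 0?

A_5

The Hessian of f at 0 is [[2, 0, 0], [0, 0, 0], [0, 0, 2]] with rank 2, so corank 1. A Groebner basis of the Jacobian ideal J(f) in C{p,q,r} is {p^3, p^2*q, p + q^2, r}; counting standard monomials gives mu = 5. Corank 1: A-series; mu = 5 gives A_5.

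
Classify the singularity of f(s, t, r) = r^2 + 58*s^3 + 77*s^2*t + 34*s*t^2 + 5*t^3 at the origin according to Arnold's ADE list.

D_4

The Hessian of f at 0 has rank 1. Corank 2; j^3 = (2*s + t)*(29*s^2 + 24*s*t + 5*t^2) splits into three distinct lines over C (the quadratic factor has nonzero discriminant), so D_4.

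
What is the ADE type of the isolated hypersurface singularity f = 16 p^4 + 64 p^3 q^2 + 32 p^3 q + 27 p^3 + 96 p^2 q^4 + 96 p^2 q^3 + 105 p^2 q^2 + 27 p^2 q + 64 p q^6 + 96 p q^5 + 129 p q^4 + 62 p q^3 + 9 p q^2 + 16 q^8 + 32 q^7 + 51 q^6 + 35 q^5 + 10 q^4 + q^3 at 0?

E6

The Hessian of f at 0 has rank 0. Corank 2; j^3 = (3*p + q)^3 is a perfect cube, so E-series; the 4-jet and mu = 6 give E_6.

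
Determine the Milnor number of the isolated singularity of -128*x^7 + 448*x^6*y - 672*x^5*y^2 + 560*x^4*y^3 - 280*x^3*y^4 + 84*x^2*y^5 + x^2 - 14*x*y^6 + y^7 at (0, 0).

The Hessian of f at 0 has rank 1. Corank 1: A-series; mu = 6 gives A_6.

6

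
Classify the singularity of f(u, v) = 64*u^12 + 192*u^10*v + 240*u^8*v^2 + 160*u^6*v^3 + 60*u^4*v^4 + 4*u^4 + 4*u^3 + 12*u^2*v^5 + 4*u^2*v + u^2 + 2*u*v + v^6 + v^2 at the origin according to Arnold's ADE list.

The Hessian of f at 0 has rank 1. Corank 1: A-series; mu = 5 gives A_5.

A_5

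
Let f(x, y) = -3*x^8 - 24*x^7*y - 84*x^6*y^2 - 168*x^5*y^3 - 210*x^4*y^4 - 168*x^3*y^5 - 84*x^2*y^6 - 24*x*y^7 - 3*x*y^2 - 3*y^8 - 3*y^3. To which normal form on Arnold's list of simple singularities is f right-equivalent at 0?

The Hessian of f at 0 is [[0, 0], [0, 0]] with rank 0, so corank 2. A Groebner basis of the Jacobian ideal J(f) in C{x,y} is {x^7 + y^2/8, y^3, x*y + y^2}; counting standard monomials gives mu = 9. Corank 2; j^3 = -3*y^2*(x + y) has shape L^2 M (L != M), so D-series; mu = 9 gives D_9.

D9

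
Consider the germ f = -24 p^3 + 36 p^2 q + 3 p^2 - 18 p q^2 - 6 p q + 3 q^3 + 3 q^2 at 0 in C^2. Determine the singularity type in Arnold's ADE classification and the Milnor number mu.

Type A2, Milnor number mu = 2.

The Hessian of f at 0 has rank 1. Corank 1: A-series; mu = 2 gives A_2.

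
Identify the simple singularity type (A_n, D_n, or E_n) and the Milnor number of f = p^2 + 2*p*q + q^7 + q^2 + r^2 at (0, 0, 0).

Type A6, Milnor number mu = 6.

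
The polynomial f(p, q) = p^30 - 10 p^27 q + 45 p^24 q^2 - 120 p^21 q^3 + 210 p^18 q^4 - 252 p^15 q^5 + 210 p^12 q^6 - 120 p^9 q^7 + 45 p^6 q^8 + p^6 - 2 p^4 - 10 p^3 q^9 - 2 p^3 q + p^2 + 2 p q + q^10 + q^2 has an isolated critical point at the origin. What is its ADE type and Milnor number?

Type A_{9}, Milnor number mu = 9.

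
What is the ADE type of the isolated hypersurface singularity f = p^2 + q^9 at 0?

The Hessian of f at 0 is [[2, 0], [0, 0]] with rank 1, so corank 1. A Groebner basis of the Jacobian ideal J(f) in C{p,q} is {q^8, p}; counting standard monomials gives mu = 8. Corank 1: A-series; mu = 8 gives A_8.

A_8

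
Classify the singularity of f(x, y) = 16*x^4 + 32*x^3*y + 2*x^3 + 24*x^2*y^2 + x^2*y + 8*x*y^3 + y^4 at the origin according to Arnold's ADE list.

The Hessian of f at 0 has rank 0. Corank 2; j^3 = x^2*(2*x + y) has shape L^2 M (L != M), so D-series; mu = 5 gives D_5.

D_{5}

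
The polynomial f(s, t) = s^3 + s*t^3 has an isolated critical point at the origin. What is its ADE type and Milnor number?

The Hessian of f at 0 has rank 0. Corank 2; j^3 = s^3 is a perfect cube, so E-series; the 4-jet and mu = 7 give E_7.

Type E_7, Milnor number mu = 7.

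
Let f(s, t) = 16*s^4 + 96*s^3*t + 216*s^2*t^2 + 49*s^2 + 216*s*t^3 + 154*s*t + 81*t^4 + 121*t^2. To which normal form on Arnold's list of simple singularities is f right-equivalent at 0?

A3

The Hessian of f at 0 has rank 1. Corank 1: A-series; mu = 3 gives A_3.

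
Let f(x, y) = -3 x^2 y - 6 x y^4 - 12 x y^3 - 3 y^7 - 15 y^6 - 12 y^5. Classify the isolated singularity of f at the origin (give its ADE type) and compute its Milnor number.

The Hessian of f at 0 is [[0, 0], [0, 0]] with rank 0, so corank 2. A Groebner basis of the Jacobian ideal J(f) in C{x,y} is {x*y + y^4 + 2*y^3, x^3, x^2*y + 2*x^2 + 8*x*y + 16*y^3, -x^2/2 + x*y^2 - 4*x*y - 8*y^3}; counting standard monomials gives mu = 7. Corank 2; j^3 = -3*x^2*y has shape L^2 M (L != M), so D-series; mu = 7 gives D_7.

Type D_7, Milnor number mu = 7.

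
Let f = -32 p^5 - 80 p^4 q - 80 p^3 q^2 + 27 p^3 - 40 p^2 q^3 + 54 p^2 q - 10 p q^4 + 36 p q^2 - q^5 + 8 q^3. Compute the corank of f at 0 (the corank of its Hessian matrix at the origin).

2

Hessian at 0 has rank 0.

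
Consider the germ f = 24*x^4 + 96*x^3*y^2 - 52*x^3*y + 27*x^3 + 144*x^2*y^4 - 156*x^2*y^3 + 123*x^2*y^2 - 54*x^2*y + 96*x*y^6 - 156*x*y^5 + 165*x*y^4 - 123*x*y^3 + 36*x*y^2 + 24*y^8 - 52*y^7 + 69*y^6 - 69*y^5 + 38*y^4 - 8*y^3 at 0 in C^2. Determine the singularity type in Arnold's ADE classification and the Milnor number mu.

The Hessian of f at 0 has rank 0. Corank 2; j^3 = (3*x - 2*y)^3 is a perfect cube, so E-series; the 4-jet and mu = 7 give E_7.

Type E_{7}, Milnor number mu = 7.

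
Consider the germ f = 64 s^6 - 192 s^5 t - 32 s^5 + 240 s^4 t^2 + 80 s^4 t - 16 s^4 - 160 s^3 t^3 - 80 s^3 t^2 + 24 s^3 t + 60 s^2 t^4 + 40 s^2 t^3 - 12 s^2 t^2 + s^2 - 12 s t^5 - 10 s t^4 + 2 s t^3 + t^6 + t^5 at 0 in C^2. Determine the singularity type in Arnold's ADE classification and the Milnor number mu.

Type A_{4}, Milnor number mu = 4.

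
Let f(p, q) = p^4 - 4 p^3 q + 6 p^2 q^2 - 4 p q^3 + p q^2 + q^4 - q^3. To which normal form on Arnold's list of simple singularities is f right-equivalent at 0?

D_5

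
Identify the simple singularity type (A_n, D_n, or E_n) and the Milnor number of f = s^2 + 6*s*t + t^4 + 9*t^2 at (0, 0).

Type A3, Milnor number mu = 3.

The Hessian of f at 0 is [[2, 6], [6, 18]] with rank 1, so corank 1. A Groebner basis of the Jacobian ideal J(f) in C{s,t} is {t^3, s + 3*t}; counting standard monomials gives mu = 3. Corank 1: A-series; mu = 3 gives A_3.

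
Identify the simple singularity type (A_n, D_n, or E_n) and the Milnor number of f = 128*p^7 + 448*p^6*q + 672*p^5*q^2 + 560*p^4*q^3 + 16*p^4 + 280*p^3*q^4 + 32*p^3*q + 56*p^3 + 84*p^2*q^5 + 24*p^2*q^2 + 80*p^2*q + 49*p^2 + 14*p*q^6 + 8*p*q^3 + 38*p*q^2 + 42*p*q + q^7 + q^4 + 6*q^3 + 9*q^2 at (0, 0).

Type A6, Milnor number mu = 6.

The Hessian of f at 0 has rank 1. Corank 1: A-series; mu = 6 gives A_6.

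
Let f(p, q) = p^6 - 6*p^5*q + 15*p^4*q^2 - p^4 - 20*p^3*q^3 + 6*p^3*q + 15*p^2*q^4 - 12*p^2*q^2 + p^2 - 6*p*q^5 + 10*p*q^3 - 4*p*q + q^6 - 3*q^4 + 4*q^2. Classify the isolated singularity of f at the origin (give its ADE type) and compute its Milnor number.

The Hessian of f at 0 is [[2, -4], [-4, 8]] with rank 1, so corank 1. A Groebner basis of the Jacobian ideal J(f) in C{p,q} is {q^3, p - 2*q}; counting standard monomials gives mu = 3. Corank 1: A-series; mu = 3 gives A_3.

Type A3, Milnor number mu = 3.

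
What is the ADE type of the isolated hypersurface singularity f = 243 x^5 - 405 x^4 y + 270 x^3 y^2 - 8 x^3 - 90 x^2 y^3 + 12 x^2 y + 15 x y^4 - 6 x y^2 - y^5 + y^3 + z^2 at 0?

The Hessian of f at 0 has rank 1. Corank 2; j^3 = -(2*x - y)^3 is a perfect cube, so E-series; the 5-jet and mu = 8 give E_8.

E8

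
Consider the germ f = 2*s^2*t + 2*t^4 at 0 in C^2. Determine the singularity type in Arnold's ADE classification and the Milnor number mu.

Type D5, Milnor number mu = 5.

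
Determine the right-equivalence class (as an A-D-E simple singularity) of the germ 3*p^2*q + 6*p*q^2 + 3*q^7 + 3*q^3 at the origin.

D8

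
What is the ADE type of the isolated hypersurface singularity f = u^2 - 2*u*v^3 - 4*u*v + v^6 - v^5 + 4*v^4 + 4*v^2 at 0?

A_{4}

The Hessian of f at 0 has rank 1. Corank 1: A-series; mu = 4 gives A_4.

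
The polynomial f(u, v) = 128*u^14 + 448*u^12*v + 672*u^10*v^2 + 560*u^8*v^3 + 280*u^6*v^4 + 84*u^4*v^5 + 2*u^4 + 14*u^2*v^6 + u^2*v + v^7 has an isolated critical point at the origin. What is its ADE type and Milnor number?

Type D_8, Milnor number mu = 8.

The Hessian of f at 0 has rank 0. Corank 2; j^3 = u^2*v has shape L^2 M (L != M), so D-series; mu = 8 gives D_8.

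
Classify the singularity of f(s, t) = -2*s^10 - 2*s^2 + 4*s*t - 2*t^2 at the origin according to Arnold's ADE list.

A_{9}

The Hessian of f at 0 has rank 1. Corank 1: A-series; mu = 9 gives A_9.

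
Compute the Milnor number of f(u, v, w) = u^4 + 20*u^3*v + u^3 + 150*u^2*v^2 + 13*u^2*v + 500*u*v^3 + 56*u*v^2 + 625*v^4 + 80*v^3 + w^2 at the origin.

The Hessian of f at 0 has rank 1. Corank 2; j^3 = (u + 4*v)^2*(u + 5*v) has shape L^2 M (L != M), so D-series; mu = 5 gives D_5.

5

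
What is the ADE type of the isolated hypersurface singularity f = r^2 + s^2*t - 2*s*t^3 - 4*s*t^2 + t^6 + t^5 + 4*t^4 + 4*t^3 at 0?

The Hessian of f at 0 has rank 1. Corank 2; j^3 = t*(s - 2*t)^2 has shape L^2 M (L != M), so D-series; mu = 7 gives D_7.

D_7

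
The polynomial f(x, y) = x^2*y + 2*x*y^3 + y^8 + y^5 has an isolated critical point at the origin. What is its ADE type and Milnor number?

Type D_9, Milnor number mu = 9.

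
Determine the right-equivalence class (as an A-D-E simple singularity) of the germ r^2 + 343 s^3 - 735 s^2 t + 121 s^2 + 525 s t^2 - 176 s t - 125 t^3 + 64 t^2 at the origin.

The Hessian of f at 0 is [[242, -176, 0], [-176, 128, 0], [0, 0, 2]] with rank 2, so corank 1. A Groebner basis of the Jacobian ideal J(f) in C{s,t,r} is {t^2, s - 8*t/11, r}; counting standard monomials gives mu = 2. Corank 1: A-series; mu = 2 gives A_2.

A_{2}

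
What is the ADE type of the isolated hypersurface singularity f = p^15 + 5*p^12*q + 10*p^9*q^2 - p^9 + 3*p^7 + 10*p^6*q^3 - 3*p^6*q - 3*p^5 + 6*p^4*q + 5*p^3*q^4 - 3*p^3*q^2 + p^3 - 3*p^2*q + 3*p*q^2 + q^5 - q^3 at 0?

E_8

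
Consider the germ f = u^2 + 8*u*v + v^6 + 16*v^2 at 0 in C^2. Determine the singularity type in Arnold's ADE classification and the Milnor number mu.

The Hessian of f at 0 is [[2, 8], [8, 32]] with rank 1, so corank 1. A Groebner basis of the Jacobian ideal J(f) in C{u,v} is {v^5, u + 4*v}; counting standard monomials gives mu = 5. Corank 1: A-series; mu = 5 gives A_5.

Type A_5, Milnor number mu = 5.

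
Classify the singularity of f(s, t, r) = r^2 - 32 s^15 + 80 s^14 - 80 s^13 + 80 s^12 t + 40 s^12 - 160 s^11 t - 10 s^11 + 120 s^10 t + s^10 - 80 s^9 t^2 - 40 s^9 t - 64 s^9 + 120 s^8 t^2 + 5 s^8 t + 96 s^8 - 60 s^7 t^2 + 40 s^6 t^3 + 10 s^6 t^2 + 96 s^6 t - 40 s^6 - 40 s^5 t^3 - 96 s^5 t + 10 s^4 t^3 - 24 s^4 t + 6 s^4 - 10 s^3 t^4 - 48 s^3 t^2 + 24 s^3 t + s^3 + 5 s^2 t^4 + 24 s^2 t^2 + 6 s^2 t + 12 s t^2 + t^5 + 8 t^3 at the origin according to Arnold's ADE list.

The Hessian of f at 0 is [[0, 0, 0], [0, 0, 0], [0, 0, 2]] with rank 1, so corank 2. A Groebner basis of the Jacobian ideal J(f) in C{s,t,r} is {s^2/192 + s*t^3 + s*t^2/12 + s*t/48 + t^3/6 + t^2/48, t^4, s^3 + s^2/2 - 4*s*t^2 + 2*s*t + 2*t^2, s^2*t - s^2/12 + 8*s*t^2/3 - s*t/3 + 4*t^3/3 - t^2/3, r}; counting standard monomials gives mu = 8. Corank 2; j^3 = (s + 2*t)^3 is a perfect cube, so E-series; the 5-jet and mu = 8 give E_8.

E8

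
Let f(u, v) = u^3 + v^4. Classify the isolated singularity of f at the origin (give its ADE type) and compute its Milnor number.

Type E_{6}, Milnor number mu = 6.

The Hessian of f at 0 has rank 0. Corank 2; j^3 = u^3 is a perfect cube, so E-series; the 4-jet and mu = 6 give E_6.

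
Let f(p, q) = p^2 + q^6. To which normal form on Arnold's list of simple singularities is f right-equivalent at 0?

The Hessian of f at 0 has rank 1. Corank 1: A-series; mu = 5 gives A_5.

A_{5}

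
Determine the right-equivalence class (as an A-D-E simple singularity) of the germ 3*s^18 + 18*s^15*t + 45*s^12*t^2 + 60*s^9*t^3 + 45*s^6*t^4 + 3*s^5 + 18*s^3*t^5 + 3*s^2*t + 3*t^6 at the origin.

D7

The Hessian of f at 0 has rank 0. Corank 2; j^3 = 3*s^2*t has shape L^2 M (L != M), so D-series; mu = 7 gives D_7.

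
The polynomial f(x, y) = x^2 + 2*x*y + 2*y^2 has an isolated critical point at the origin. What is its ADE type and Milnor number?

Type A_1, Milnor number mu = 1.

The Hessian of f at 0 has rank 2. Corank 0: nondegenerate Morse point, so A_1.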